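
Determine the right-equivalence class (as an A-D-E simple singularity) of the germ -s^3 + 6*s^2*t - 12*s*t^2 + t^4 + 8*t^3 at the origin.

E_6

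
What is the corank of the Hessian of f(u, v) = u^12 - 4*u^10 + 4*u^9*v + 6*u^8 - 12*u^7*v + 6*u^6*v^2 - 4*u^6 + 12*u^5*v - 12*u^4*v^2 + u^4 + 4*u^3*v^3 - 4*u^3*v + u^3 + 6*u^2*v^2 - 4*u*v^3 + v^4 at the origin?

The Hessian at 0 is [[0, 0], [0, 0]] of rank 0; hence corank 2.

2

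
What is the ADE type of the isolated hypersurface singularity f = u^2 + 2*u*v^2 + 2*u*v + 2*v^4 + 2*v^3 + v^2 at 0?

A3

The Hessian of f at 0 has rank 1. Corank 1: A-series; mu = 3 gives A_3.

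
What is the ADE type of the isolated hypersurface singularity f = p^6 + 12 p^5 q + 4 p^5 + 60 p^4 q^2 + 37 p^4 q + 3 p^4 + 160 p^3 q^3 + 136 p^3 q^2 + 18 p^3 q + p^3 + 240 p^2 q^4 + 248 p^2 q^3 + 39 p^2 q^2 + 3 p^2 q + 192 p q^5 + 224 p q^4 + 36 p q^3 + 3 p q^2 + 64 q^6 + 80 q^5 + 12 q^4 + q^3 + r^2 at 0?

E8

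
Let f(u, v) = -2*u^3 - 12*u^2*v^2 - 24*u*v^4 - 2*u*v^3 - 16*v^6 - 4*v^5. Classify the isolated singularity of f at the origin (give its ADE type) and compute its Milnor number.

The Hessian of f at 0 has rank 0. Corank 2; j^3 = -2*u^3 is a perfect cube, so E-series; the 4-jet and mu = 7 give E_7.

Type E_7, Milnor number mu = 7.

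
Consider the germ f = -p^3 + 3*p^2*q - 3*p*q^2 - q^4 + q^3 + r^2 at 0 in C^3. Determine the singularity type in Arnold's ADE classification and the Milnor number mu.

Type E6, Milnor number mu = 6.

The Hessian of f at 0 is [[0, 0, 0], [0, 0, 0], [0, 0, 2]] with rank 1, so corank 2. A Groebner basis of the Jacobian ideal J(f) in C{p,q,r} is {q^3, p^2 - 2*p*q + q^2, r}; counting standard monomials gives mu = 6. Corank 2; j^3 = -(p - q)^3 is a perfect cube, so E-series; the 4-jet and mu = 6 give E_6.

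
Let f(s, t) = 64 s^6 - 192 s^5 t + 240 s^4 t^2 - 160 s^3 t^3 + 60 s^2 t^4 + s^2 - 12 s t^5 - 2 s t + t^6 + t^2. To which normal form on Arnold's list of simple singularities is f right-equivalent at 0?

The Hessian of f at 0 has rank 1. Corank 1: A-series; mu = 5 gives A_5.

A_5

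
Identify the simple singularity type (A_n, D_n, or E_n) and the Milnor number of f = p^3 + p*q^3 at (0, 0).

The Hessian of f at 0 is [[0, 0], [0, 0]] with rank 0, so corank 2. A Groebner basis of the Jacobian ideal J(f) in C{p,q} is {p^3, p*q^2, 3*p^2 + q^3}; counting standard monomials gives mu = 7. Corank 2; j^3 = p^3 is a perfect cube, so E-series; the 4-jet and mu = 7 give E_7.

Type E_7, Milnor number mu = 7.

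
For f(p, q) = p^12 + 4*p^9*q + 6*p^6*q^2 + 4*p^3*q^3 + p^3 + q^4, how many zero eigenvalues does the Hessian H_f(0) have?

Hessian at 0 has rank 0.

2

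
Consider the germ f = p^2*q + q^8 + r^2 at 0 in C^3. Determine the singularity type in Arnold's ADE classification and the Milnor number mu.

The Hessian of f at 0 has rank 1. Corank 2; j^3 = p^2*q has shape L^2 M (L != M), so D-series; mu = 9 gives D_9.

Type D9, Milnor number mu = 9.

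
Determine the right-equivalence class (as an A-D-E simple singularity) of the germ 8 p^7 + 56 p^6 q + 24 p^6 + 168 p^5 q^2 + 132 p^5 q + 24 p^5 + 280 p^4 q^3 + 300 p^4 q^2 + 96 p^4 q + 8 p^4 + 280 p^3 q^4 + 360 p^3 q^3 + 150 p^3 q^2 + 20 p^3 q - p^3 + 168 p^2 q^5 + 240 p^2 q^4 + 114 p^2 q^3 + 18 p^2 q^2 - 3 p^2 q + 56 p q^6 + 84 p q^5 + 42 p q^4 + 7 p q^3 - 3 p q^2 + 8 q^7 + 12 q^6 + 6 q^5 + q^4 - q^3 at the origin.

E7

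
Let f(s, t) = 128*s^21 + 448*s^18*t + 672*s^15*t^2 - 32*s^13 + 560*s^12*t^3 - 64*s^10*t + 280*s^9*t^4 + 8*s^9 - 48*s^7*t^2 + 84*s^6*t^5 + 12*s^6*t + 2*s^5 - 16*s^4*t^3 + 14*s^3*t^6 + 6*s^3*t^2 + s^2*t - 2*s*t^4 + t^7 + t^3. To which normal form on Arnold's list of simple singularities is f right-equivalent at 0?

The Hessian of f at 0 is [[0, 0], [0, 0]] with rank 0, so corank 2. A Groebner basis of the Jacobian ideal J(f) in C{s,t} is {t^3, s^2 + 3*t^2, s*t}; counting standard monomials gives mu = 4. Corank 2; j^3 = t*(s^2 + t^2) splits into three distinct lines over C (the quadratic factor has nonzero discriminant), so D_4.

D4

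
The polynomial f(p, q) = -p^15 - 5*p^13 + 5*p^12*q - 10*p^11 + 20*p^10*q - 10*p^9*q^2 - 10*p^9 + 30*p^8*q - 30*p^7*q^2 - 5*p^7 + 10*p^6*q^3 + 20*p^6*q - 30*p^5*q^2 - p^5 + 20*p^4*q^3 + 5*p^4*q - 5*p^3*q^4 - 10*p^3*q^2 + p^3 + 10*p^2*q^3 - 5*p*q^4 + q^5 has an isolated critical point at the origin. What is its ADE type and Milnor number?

Type E8, Milnor number mu = 8.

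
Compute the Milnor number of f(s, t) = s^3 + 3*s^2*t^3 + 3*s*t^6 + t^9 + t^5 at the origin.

8

The Hessian of f at 0 is [[0, 0], [0, 0]] with rank 0, so corank 2. A Groebner basis of the Jacobian ideal J(f) in C{s,t} is {s^2/2 + s*t^3, t^4, s^3, s^2*t}; counting standard monomials gives mu = 8. Corank 2; j^3 = s^3 is a perfect cube, so E-series; the 5-jet and mu = 8 give E_8.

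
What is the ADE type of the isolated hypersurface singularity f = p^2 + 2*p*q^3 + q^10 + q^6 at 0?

The Hessian of f at 0 is [[2, 0], [0, 0]] with rank 1, so corank 1. A Groebner basis of the Jacobian ideal J(f) in C{p,q} is {p^3, p + q^3}; counting standard monomials gives mu = 9. Corank 1: A-series; mu = 9 gives A_9.

A_9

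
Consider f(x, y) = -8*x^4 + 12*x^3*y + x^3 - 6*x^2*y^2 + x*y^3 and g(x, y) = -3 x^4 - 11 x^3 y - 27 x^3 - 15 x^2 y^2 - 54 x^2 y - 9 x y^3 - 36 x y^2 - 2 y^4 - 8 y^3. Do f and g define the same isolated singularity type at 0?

Yes.

The Hessian of f at 0 has rank 0. Corank 2; j^3 = x^3 is a perfect cube, so E-series; the 4-jet and mu = 7 give E_7. The Hessian of g at 0 has rank 0. Corank 2; j^3 = -(3*x + 2*y)^3 is a perfect cube, so E-series; the 4-jet and mu = 7 give E_7. Both have type E_7, hence right-equivalent.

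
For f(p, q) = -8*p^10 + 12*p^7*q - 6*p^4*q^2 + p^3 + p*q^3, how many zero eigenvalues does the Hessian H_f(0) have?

2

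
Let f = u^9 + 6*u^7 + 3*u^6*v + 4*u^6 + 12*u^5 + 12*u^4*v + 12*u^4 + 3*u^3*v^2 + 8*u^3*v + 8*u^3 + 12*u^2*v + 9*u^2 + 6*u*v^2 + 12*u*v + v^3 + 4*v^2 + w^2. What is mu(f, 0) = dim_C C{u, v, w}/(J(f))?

The Hessian of f at 0 is [[18, 12, 0], [12, 8, 0], [0, 0, 2]] with rank 2, so corank 1. A Groebner basis of the Jacobian ideal J(f) in C{u,v,w} is {v^2, u + 2*v/3, w}; counting standard monomials gives mu = 2. Corank 1: A-series; mu = 2 gives A_2.

2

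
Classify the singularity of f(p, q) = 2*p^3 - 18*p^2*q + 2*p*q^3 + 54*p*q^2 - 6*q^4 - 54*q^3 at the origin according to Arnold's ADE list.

E7

The Hessian of f at 0 is [[0, 0], [0, 0]] with rank 0, so corank 2. A Groebner basis of the Jacobian ideal J(f) in C{p,q} is {p^3 - 9*p^2*q - 162*p^2 + 972*p*q - 1458*q^2, 9*p^2 + p*q^2 - 54*p*q + 81*q^2, 3*p^2 - 18*p*q + q^3 + 27*q^2}; counting standard monomials gives mu = 7. Corank 2; j^3 = 2*(p - 3*q)^3 is a perfect cube, so E-series; the 4-jet and mu = 7 give E_7.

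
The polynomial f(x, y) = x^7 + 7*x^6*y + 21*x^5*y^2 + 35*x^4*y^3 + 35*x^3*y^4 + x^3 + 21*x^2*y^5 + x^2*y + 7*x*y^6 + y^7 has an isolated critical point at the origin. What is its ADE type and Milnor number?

Type D_8, Milnor number mu = 8.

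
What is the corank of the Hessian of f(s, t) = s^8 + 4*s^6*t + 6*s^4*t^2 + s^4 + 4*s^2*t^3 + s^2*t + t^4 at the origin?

Hessian at 0 has rank 0.

2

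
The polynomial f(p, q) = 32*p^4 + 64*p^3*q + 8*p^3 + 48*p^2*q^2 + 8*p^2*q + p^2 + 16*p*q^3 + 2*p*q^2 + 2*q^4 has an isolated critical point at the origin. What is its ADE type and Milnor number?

Type A_{3}, Milnor number mu = 3.

The Hessian of f at 0 is [[2, 0], [0, 0]] with rank 1, so corank 1. A Groebner basis of the Jacobian ideal J(f) in C{p,q} is {p^2, p*q, p + q^2}; counting standard monomials gives mu = 3. Corank 1: A-series; mu = 3 gives A_3.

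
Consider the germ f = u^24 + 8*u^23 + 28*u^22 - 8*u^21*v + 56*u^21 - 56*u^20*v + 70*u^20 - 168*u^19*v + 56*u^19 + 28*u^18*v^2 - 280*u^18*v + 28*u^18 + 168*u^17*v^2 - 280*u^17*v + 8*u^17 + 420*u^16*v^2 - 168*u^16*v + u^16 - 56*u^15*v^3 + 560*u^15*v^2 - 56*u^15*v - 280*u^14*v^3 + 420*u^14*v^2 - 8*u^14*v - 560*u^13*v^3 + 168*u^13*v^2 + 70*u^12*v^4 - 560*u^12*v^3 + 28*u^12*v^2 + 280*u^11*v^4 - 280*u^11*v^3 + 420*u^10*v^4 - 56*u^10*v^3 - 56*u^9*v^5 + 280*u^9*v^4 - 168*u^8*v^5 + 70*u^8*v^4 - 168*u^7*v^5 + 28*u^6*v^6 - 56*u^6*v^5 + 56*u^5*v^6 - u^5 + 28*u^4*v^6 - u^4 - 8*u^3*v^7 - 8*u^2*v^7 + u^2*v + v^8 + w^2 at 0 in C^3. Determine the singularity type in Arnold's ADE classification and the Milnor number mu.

Type D_9, Milnor number mu = 9.

The Hessian of f at 0 is [[0, 0, 0], [0, 0, 0], [0, 0, 2]] with rank 1, so corank 2. A Groebner basis of the Jacobian ideal J(f) in C{u,v,w} is {u^2/8 + v^7, u^3, u*v, w}; counting standard monomials gives mu = 9. Corank 2; j^3 = u^2*v has shape L^2 M (L != M), so D-series; mu = 9 gives D_9.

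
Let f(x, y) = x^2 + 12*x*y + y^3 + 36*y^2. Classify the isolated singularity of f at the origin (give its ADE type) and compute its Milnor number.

The Hessian of f at 0 is [[2, 12], [12, 72]] with rank 1, so corank 1. A Groebner basis of the Jacobian ideal J(f) in C{x,y} is {y^2, x + 6*y}; counting standard monomials gives mu = 2. Corank 1: A-series; mu = 2 gives A_2.

Type A2, Milnor number mu = 2.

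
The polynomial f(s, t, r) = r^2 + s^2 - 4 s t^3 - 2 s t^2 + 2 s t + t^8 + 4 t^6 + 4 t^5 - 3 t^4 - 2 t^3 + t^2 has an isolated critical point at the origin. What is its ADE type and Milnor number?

The Hessian of f at 0 has rank 2. Corank 1: A-series; mu = 7 gives A_7.

Type A_{7}, Milnor number mu = 7.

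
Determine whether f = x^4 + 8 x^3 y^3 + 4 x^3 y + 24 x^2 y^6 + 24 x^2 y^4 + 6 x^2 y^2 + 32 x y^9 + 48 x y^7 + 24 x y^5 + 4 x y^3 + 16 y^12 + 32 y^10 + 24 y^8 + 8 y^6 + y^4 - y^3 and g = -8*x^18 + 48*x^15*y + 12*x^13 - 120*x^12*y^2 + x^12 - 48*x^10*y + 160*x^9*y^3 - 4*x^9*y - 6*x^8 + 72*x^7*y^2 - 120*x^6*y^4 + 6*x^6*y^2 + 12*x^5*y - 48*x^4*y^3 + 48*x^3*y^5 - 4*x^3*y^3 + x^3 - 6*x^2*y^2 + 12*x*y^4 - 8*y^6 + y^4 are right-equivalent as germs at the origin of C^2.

Yes.

The Hessian of f at 0 has rank 0. Corank 2; j^3 = -y^3 is a perfect cube, so E-series; the 4-jet and mu = 6 give E_6. The Hessian of g at 0 has rank 0. Corank 2; j^3 = x^3 is a perfect cube, so E-series; the 4-jet and mu = 6 give E_6. Both have type E_6, hence right-equivalent.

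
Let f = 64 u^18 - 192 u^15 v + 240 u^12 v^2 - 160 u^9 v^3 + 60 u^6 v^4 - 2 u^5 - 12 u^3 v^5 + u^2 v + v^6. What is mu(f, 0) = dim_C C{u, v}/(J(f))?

The Hessian of f at 0 is [[0, 0], [0, 0]] with rank 0, so corank 2. A Groebner basis of the Jacobian ideal J(f) in C{u,v} is {u^2/6 + v^5, u^3, u*v}; counting standard monomials gives mu = 7. Corank 2; j^3 = u^2*v has shape L^2 M (L != M), so D-series; mu = 7 gives D_7.

7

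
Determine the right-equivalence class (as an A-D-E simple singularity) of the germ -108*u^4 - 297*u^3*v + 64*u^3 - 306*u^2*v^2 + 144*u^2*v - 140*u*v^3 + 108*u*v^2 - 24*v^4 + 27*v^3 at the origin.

E7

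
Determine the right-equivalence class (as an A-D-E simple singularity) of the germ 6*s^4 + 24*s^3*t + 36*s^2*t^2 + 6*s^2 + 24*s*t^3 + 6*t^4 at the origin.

A_3

The Hessian of f at 0 has rank 1. Corank 1: A-series; mu = 3 gives A_3.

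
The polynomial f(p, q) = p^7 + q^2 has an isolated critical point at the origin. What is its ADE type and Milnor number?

Type A_{6}, Milnor number mu = 6.

The Hessian of f at 0 is [[0, 0], [0, 2]] with rank 1, so corank 1. A Groebner basis of the Jacobian ideal J(f) in C{p,q} is {p^6, q}; counting standard monomials gives mu = 6. Corank 1: A-series; mu = 6 gives A_6.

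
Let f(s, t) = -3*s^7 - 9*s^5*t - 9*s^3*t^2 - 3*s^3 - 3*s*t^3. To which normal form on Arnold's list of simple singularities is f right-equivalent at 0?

E_{7}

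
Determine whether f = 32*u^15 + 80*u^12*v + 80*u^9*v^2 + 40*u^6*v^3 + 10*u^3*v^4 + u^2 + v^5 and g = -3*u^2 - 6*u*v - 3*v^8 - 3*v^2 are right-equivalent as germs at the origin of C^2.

No.

The Hessian of f at 0 is [[2, 0], [0, 0]] with rank 1, so corank 1. A Groebner basis of the Jacobian ideal J(f) in C{u,v} is {v^4, u}; counting standard monomials gives mu = 4. Corank 1: A-series; mu = 4 gives A_4. The Hessian of g at 0 is [[-6, -6], [-6, -6]] with rank 1, so corank 1. A Groebner basis of the Jacobian ideal J(g) in C{u,v} is {v^7, u + v}; counting standard monomials gives mu = 7. Corank 1: A-series; mu = 7 gives A_7. f is A_4 but g is A_7, hence not right-equivalent.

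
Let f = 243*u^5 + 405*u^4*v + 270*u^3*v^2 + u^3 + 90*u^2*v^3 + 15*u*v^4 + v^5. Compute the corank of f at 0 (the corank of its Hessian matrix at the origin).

Hessian at 0 has rank 0.

2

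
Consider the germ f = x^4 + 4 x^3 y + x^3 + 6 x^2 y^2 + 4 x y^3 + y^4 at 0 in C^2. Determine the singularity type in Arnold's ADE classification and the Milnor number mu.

Type E_{6}, Milnor number mu = 6.

The Hessian of f at 0 has rank 0. Corank 2; j^3 = x^3 is a perfect cube, so E-series; the 4-jet and mu = 6 give E_6.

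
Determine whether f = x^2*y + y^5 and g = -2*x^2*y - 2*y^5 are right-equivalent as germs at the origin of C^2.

Yes.

The Hessian of f at 0 has rank 0. Corank 2; j^3 = x^2*y has shape L^2 M (L != M), so D-series; mu = 6 gives D_6. The Hessian of g at 0 has rank 0. Corank 2; j^3 = -2*x^2*y has shape L^2 M (L != M), so D-series; mu = 6 gives D_6. Both have type D_6, hence right-equivalent.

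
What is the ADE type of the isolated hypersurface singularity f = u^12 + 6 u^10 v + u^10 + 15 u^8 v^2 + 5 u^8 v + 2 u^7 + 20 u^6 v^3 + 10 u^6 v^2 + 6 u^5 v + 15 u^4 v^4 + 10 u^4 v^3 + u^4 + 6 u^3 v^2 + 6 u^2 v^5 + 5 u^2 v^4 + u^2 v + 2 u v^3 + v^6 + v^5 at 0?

D_7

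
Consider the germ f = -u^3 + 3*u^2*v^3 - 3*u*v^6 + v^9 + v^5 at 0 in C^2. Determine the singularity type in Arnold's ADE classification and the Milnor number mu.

Type E8, Milnor number mu = 8.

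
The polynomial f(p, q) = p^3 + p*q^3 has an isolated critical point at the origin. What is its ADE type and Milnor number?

Type E_7, Milnor number mu = 7.

The Hessian of f at 0 has rank 0. Corank 2; j^3 = p^3 is a perfect cube, so E-series; the 4-jet and mu = 7 give E_7.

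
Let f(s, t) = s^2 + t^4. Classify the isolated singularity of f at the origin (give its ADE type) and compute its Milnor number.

The Hessian of f at 0 has rank 1. Corank 1: A-series; mu = 3 gives A_3.

Type A_3, Milnor number mu = 3.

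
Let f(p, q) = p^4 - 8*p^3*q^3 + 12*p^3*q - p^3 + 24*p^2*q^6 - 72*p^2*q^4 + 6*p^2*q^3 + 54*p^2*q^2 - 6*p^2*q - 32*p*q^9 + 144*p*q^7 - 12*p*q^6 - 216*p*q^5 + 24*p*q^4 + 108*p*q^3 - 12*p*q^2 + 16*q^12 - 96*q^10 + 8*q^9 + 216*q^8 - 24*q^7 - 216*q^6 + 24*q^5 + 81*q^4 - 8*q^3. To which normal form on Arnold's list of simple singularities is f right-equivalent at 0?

The Hessian of f at 0 has rank 0. Corank 2; j^3 = -(p + 2*q)^3 is a perfect cube, so E-series; the 4-jet and mu = 6 give E_6.

E_6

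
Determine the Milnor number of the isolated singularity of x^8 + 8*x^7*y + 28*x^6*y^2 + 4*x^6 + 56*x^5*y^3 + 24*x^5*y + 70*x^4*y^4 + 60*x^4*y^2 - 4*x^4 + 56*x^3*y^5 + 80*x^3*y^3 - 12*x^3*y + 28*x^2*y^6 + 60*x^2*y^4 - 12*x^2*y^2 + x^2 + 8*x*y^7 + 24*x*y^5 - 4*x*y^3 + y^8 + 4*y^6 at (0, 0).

7

The Hessian of f at 0 is [[2, 0], [0, 0]] with rank 1, so corank 1. A Groebner basis of the Jacobian ideal J(f) in C{x,y} is {3*x^2/2 - x*y/2 + y^4, x^3, x^2*y, x*y^2 - x/6 + y^3/3}; counting standard monomials gives mu = 7. Corank 1: A-series; mu = 7 gives A_7.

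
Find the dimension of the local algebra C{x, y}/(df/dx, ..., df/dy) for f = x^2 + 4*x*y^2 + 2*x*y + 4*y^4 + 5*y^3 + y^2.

The Hessian of f at 0 has rank 1. Corank 1: A-series; mu = 2 gives A_2.

2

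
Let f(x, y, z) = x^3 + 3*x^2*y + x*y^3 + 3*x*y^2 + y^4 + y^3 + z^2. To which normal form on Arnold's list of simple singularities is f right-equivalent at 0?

E7

The Hessian of f at 0 has rank 1. Corank 2; j^3 = (x + y)^3 is a perfect cube, so E-series; the 4-jet and mu = 7 give E_7.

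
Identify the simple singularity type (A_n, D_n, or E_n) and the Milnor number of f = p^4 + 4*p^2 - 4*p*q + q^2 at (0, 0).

The Hessian of f at 0 has rank 1. Corank 1: A-series; mu = 3 gives A_3.

Type A_{3}, Milnor number mu = 3.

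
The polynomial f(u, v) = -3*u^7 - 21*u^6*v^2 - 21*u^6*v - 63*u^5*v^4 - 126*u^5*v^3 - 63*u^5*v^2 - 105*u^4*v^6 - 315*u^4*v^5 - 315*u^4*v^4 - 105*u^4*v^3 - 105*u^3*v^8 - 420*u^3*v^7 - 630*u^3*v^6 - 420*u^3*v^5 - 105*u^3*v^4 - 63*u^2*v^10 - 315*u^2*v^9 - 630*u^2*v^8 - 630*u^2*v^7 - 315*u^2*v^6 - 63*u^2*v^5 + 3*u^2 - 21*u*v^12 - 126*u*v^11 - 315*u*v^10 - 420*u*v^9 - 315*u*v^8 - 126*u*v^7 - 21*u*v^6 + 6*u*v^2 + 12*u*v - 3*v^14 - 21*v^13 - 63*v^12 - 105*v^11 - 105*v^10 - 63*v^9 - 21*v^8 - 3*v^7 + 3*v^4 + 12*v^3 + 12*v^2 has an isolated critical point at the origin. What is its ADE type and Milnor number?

Type A6, Milnor number mu = 6.

The Hessian of f at 0 has rank 1. Corank 1: A-series; mu = 6 gives A_6.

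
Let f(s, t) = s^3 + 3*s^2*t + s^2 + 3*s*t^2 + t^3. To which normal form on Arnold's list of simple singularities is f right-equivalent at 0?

The Hessian of f at 0 is [[2, 0], [0, 0]] with rank 1, so corank 1. A Groebner basis of the Jacobian ideal J(f) in C{s,t} is {t^2, s}; counting standard monomials gives mu = 2. Corank 1: A-series; mu = 2 gives A_2.

A2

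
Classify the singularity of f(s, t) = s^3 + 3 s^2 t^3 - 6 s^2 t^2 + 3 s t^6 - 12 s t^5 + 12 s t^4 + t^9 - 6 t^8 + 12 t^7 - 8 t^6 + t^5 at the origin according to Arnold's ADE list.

E8

The Hessian of f at 0 is [[0, 0], [0, 0]] with rank 0, so corank 2. A Groebner basis of the Jacobian ideal J(f) in C{s,t} is {s^2/2 + s*t^3 - 2*s*t^2, t^4, s^3, s^2*t + 2*s^2 - 8*s*t^2}; counting standard monomials gives mu = 8. Corank 2; j^3 = s^3 is a perfect cube, so E-series; the 5-jet and mu = 8 give E_8.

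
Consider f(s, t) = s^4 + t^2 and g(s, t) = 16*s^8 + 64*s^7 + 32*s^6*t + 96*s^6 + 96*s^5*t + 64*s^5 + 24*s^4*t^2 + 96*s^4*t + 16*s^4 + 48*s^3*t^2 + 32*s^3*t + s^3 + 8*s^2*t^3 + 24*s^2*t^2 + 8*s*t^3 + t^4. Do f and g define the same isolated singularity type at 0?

The Hessian of f at 0 has rank 1. Corank 1: A-series; mu = 3 gives A_3. The Hessian of g at 0 has rank 0. Corank 2; j^3 = s^3 is a perfect cube, so E-series; the 4-jet and mu = 6 give E_6. f is A_3 but g is E_6, hence not right-equivalent.

No.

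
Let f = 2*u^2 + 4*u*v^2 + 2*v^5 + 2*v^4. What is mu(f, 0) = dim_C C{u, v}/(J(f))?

4

The Hessian of f at 0 is [[4, 0], [0, 0]] with rank 1, so corank 1. A Groebner basis of the Jacobian ideal J(f) in C{u,v} is {u^2, u + v^2}; counting standard monomials gives mu = 4. Corank 1: A-series; mu = 4 gives A_4.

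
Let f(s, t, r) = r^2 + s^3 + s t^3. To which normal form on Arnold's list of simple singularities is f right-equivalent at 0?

E_{7}

The Hessian of f at 0 has rank 1. Corank 2; j^3 = s^3 is a perfect cube, so E-series; the 4-jet and mu = 7 give E_7.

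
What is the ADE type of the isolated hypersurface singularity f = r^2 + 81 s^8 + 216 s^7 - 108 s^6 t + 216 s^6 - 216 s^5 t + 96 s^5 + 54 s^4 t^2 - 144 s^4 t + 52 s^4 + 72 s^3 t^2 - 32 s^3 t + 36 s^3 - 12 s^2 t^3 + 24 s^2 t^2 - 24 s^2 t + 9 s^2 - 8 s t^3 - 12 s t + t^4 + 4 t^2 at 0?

The Hessian of f at 0 has rank 2. Corank 1: A-series; mu = 3 gives A_3.

A_{3}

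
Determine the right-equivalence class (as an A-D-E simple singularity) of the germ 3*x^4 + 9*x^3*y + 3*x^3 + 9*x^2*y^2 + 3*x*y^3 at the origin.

The Hessian of f at 0 has rank 0. Corank 2; j^3 = 3*x^3 is a perfect cube, so E-series; the 4-jet and mu = 7 give E_7.

E7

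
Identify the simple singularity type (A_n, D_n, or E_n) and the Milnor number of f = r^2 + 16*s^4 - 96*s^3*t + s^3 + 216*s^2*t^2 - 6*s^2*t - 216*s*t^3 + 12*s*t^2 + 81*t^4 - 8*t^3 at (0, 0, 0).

Type E_{6}, Milnor number mu = 6.

The Hessian of f at 0 has rank 1. Corank 2; j^3 = (s - 2*t)^3 is a perfect cube, so E-series; the 4-jet and mu = 6 give E_6.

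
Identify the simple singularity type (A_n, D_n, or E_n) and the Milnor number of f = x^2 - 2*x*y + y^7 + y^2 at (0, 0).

The Hessian of f at 0 has rank 1. Corank 1: A-series; mu = 6 gives A_6.

Type A_{6}, Milnor number mu = 6.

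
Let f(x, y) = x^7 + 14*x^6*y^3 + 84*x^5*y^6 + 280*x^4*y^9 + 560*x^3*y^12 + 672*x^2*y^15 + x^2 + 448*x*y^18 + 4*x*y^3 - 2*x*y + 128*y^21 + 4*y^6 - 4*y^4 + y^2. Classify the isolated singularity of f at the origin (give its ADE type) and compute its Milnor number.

Type A6, Milnor number mu = 6.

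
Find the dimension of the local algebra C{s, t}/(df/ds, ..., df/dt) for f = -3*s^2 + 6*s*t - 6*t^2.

1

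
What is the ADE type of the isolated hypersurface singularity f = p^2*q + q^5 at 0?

D6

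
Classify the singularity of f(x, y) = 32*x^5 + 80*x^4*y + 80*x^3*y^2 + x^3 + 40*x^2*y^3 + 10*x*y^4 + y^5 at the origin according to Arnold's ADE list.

E_8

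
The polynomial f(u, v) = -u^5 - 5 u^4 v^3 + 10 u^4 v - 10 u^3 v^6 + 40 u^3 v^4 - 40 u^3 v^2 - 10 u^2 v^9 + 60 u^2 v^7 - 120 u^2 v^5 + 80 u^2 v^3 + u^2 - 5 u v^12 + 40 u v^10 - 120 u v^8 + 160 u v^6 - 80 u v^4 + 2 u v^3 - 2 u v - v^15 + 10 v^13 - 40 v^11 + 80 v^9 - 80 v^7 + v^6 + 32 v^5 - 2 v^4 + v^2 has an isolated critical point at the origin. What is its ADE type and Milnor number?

The Hessian of f at 0 has rank 1. Corank 1: A-series; mu = 4 gives A_4.

Type A_{4}, Milnor number mu = 4.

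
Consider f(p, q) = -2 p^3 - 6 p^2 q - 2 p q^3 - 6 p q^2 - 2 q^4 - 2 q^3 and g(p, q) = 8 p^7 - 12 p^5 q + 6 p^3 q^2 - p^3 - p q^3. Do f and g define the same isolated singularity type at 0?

Yes.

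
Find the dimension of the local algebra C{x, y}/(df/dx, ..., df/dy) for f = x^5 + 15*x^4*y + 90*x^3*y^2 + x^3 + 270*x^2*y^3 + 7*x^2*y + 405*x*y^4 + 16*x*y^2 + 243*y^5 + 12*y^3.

6

The Hessian of f at 0 has rank 0. Corank 2; j^3 = (x + 2*y)^2*(x + 3*y) has shape L^2 M (L != M), so D-series; mu = 6 gives D_6.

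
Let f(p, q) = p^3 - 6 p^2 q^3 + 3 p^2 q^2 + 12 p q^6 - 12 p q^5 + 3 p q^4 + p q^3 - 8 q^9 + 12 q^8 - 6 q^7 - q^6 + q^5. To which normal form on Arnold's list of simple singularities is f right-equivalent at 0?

E_{7}

The Hessian of f at 0 has rank 0. Corank 2; j^3 = p^3 is a perfect cube, so E-series; the 4-jet and mu = 7 give E_7.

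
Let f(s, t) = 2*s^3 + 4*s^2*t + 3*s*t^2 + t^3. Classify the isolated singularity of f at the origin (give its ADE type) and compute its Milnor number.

Type D_{4}, Milnor number mu = 4.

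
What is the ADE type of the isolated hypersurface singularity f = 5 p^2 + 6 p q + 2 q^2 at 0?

A_{1}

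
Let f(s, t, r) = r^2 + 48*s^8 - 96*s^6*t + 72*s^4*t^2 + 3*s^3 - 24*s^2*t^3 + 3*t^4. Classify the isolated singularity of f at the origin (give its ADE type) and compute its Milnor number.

The Hessian of f at 0 has rank 1. Corank 2; j^3 = 3*s^3 is a perfect cube, so E-series; the 4-jet and mu = 6 give E_6.

Type E6, Milnor number mu = 6.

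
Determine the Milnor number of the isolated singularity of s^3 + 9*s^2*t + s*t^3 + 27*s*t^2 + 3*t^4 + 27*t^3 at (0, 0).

7

The Hessian of f at 0 has rank 0. Corank 2; j^3 = (s + 3*t)^3 is a perfect cube, so E-series; the 4-jet and mu = 7 give E_7.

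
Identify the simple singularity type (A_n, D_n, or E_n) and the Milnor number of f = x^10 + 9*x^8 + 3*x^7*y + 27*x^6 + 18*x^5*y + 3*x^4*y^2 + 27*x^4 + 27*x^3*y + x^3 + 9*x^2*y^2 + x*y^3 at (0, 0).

The Hessian of f at 0 has rank 0. Corank 2; j^3 = x^3 is a perfect cube, so E-series; the 4-jet and mu = 7 give E_7.

Type E_7, Milnor number mu = 7.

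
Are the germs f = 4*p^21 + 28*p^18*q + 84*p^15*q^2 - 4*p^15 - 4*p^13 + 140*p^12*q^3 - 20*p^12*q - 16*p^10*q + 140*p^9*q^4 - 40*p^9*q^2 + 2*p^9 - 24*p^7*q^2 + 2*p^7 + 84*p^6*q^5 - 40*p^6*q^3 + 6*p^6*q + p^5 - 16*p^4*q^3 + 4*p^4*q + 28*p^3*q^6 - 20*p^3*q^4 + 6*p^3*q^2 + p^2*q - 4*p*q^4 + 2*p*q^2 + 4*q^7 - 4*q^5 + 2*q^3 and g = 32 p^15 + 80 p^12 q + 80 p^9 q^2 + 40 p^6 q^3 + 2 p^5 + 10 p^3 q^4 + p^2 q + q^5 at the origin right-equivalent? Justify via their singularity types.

No.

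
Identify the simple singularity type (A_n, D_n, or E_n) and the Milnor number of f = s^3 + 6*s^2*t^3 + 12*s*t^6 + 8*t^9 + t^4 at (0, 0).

The Hessian of f at 0 has rank 0. Corank 2; j^3 = s^3 is a perfect cube, so E-series; the 4-jet and mu = 6 give E_6.

Type E_6, Milnor number mu = 6.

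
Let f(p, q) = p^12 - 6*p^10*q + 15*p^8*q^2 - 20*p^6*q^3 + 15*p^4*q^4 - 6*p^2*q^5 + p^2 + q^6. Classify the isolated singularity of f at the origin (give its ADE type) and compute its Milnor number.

Type A_{5}, Milnor number mu = 5.

The Hessian of f at 0 has rank 1. Corank 1: A-series; mu = 5 gives A_5.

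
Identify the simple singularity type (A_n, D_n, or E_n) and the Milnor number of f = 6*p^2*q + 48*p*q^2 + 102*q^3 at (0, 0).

Type D_4, Milnor number mu = 4.

The Hessian of f at 0 is [[0, 0], [0, 0]] with rank 0, so corank 2. A Groebner basis of the Jacobian ideal J(f) in C{p,q} is {q^3, p^2 - 13*q^2, p*q + 4*q^2}; counting standard monomials gives mu = 4. Corank 2; j^3 = 6*q*(p^2 + 8*p*q + 17*q^2) splits into three distinct lines over C (the quadratic factor has nonzero discriminant), so D_4.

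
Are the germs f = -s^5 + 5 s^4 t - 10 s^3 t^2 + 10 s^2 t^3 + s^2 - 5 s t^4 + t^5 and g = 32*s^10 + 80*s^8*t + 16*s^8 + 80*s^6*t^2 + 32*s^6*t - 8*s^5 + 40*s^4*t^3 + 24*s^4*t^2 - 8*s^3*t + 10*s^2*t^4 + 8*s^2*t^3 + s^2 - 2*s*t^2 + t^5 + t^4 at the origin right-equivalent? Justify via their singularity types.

Yes.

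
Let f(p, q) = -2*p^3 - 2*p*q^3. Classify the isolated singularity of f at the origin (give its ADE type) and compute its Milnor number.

The Hessian of f at 0 is [[0, 0], [0, 0]] with rank 0, so corank 2. A Groebner basis of the Jacobian ideal J(f) in C{p,q} is {p^3, p*q^2, 3*p^2 + q^3}; counting standard monomials gives mu = 7. Corank 2; j^3 = -2*p^3 is a perfect cube, so E-series; the 4-jet and mu = 7 give E_7.

Type E_{7}, Milnor number mu = 7.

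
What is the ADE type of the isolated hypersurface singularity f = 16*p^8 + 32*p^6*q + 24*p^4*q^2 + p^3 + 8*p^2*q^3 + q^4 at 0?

The Hessian of f at 0 is [[0, 0], [0, 0]] with rank 0, so corank 2. A Groebner basis of the Jacobian ideal J(f) in C{p,q} is {q^3, p^2}; counting standard monomials gives mu = 6. Corank 2; j^3 = p^3 is a perfect cube, so E-series; the 4-jet and mu = 6 give E_6.

E_{6}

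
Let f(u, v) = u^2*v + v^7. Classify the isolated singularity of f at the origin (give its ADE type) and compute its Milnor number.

The Hessian of f at 0 is [[0, 0], [0, 0]] with rank 0, so corank 2. A Groebner basis of the Jacobian ideal J(f) in C{u,v} is {u^2/7 + v^6, u^3, u*v}; counting standard monomials gives mu = 8. Corank 2; j^3 = u^2*v has shape L^2 M (L != M), so D-series; mu = 8 gives D_8.

Type D_{8}, Milnor number mu = 8.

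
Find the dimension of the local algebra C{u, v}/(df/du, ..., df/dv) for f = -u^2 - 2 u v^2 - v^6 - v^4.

The Hessian of f at 0 is [[-2, 0], [0, 0]] with rank 1, so corank 1. A Groebner basis of the Jacobian ideal J(f) in C{u,v} is {u^3, u^2*v, u + v^2}; counting standard monomials gives mu = 5. Corank 1: A-series; mu = 5 gives A_5.

5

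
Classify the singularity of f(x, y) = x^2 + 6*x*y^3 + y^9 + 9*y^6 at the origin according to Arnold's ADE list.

The Hessian of f at 0 has rank 1. Corank 1: A-series; mu = 8 gives A_8.

A_{8}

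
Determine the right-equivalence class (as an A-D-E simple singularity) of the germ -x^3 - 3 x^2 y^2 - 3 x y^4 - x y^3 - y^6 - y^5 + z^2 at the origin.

E_{7}

The Hessian of f at 0 has rank 1. Corank 2; j^3 = -x^3 is a perfect cube, so E-series; the 4-jet and mu = 7 give E_7.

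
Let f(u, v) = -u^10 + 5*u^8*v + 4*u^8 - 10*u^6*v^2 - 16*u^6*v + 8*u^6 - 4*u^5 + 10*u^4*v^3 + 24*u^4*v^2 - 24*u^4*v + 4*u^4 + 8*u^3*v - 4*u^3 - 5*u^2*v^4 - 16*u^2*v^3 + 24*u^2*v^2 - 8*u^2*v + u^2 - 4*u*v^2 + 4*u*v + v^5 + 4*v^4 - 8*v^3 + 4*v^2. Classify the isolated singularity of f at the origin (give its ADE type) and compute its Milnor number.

Type A_{4}, Milnor number mu = 4.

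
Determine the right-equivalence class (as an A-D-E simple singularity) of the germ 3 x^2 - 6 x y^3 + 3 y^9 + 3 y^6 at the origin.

The Hessian of f at 0 is [[6, 0], [0, 0]] with rank 1, so corank 1. A Groebner basis of the Jacobian ideal J(f) in C{x,y} is {x^2*y^2, x^3, -x + y^3}; counting standard monomials gives mu = 8. Corank 1: A-series; mu = 8 gives A_8.

A8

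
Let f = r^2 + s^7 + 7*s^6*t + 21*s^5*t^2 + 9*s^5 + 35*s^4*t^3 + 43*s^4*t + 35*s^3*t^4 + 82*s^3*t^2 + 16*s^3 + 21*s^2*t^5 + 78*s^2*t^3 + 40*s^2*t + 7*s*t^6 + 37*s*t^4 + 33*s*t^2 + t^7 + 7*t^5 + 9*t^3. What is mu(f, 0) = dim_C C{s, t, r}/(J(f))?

6

The Hessian of f at 0 is [[0, 0, 0], [0, 0, 0], [0, 0, 2]] with rank 1, so corank 2. A Groebner basis of the Jacobian ideal J(f) in C{s,t,r} is {-1024*s*t + t^4 - 768*t^2, s*t^2 + 3*t^3/4, s^2 + 11*s*t/4 + 3*t^2/2, r}; counting standard monomials gives mu = 6. Corank 2; j^3 = (s + t)*(4*s + 3*t)^2 has shape L^2 M (L != M), so D-series; mu = 6 gives D_6.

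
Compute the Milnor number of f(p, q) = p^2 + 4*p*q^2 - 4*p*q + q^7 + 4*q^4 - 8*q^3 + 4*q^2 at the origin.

6

The Hessian of f at 0 has rank 1. Corank 1: A-series; mu = 6 gives A_6.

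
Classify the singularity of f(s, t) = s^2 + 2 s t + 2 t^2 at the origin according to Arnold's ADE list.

The Hessian of f at 0 has rank 2. Corank 0: nondegenerate Morse point, so A_1.

A_1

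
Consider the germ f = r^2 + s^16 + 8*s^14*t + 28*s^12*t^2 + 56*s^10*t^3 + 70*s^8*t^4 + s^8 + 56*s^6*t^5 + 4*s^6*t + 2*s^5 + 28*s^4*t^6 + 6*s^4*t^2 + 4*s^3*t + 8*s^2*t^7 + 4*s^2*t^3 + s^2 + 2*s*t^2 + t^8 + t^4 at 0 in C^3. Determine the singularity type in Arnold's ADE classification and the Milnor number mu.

Type A_{7}, Milnor number mu = 7.

The Hessian of f at 0 has rank 2. Corank 1: A-series; mu = 7 gives A_7.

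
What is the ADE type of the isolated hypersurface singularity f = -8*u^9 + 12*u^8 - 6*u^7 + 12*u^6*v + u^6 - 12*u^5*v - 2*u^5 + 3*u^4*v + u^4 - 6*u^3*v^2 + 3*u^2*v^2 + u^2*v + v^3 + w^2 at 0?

D_4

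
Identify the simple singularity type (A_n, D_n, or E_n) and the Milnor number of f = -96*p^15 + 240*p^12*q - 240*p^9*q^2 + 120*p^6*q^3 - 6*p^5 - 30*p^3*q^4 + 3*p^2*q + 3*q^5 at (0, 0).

The Hessian of f at 0 is [[0, 0], [0, 0]] with rank 0, so corank 2. A Groebner basis of the Jacobian ideal J(f) in C{p,q} is {p^2/5 + q^4, p^3, p*q}; counting standard monomials gives mu = 6. Corank 2; j^3 = 3*p^2*q has shape L^2 M (L != M), so D-series; mu = 6 gives D_6.

Type D6, Milnor number mu = 6.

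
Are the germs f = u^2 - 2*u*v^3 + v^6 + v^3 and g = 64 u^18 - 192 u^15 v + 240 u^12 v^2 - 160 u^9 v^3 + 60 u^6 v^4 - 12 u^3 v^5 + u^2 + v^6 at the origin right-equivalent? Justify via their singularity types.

No.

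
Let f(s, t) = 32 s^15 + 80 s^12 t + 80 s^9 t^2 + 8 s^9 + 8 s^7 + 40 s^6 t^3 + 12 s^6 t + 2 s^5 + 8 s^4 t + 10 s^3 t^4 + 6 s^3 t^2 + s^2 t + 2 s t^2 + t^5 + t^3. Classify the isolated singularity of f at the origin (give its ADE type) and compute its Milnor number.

The Hessian of f at 0 has rank 0. Corank 2; j^3 = t*(s + t)^2 has shape L^2 M (L != M), so D-series; mu = 6 gives D_6.

Type D_6, Milnor number mu = 6.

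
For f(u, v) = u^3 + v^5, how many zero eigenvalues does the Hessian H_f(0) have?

2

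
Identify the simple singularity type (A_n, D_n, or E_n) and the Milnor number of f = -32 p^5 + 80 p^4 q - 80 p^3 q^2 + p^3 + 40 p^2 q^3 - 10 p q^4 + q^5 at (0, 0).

Type E8, Milnor number mu = 8.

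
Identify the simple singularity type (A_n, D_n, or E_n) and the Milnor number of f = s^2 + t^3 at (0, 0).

Type A2, Milnor number mu = 2.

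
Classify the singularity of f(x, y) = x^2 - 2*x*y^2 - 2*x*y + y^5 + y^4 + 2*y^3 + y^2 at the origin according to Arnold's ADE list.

The Hessian of f at 0 has rank 1. Corank 1: A-series; mu = 4 gives A_4.

A_{4}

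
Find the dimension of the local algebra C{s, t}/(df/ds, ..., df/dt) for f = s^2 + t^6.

The Hessian of f at 0 has rank 1. Corank 1: A-series; mu = 5 gives A_5.

5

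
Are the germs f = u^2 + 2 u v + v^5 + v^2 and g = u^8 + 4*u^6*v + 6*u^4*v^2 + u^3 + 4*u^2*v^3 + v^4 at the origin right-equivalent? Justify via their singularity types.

No.

The Hessian of f at 0 is [[2, 2], [2, 2]] with rank 1, so corank 1. A Groebner basis of the Jacobian ideal J(f) in C{u,v} is {v^4, u + v}; counting standard monomials gives mu = 4. Corank 1: A-series; mu = 4 gives A_4. The Hessian of g at 0 is [[0, 0], [0, 0]] with rank 0, so corank 2. A Groebner basis of the Jacobian ideal J(g) in C{u,v} is {v^3, u^2}; counting standard monomials gives mu = 6. Corank 2; j^3 = u^3 is a perfect cube, so E-series; the 4-jet and mu = 6 give E_6. f is A_4 but g is E_6, hence not right-equivalent.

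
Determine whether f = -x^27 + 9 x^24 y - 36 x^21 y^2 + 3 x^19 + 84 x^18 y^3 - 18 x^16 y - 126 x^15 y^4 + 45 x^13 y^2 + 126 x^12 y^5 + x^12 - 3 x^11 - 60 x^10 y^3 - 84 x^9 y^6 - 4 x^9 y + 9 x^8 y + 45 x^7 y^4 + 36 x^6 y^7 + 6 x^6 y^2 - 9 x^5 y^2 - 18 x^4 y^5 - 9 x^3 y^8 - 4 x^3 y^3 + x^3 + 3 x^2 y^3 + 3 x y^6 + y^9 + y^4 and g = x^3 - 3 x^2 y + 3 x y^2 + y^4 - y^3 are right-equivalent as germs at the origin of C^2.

Yes.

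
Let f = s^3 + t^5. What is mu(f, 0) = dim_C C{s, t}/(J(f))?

8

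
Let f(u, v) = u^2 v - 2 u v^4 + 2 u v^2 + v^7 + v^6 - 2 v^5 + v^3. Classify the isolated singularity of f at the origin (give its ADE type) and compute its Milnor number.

Type D_{7}, Milnor number mu = 7.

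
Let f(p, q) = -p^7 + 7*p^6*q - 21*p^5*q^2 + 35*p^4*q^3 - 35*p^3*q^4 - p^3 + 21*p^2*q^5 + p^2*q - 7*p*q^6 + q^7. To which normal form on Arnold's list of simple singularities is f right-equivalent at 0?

The Hessian of f at 0 has rank 0. Corank 2; j^3 = -p^2*(p - q) has shape L^2 M (L != M), so D-series; mu = 8 gives D_8.

D8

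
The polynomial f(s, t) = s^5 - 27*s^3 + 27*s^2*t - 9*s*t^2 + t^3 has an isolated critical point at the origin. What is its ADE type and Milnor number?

Type E_{8}, Milnor number mu = 8.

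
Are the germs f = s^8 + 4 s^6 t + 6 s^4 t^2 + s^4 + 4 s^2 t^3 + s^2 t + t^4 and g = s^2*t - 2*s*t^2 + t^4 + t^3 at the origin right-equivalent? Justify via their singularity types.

Yes.

The Hessian of f at 0 has rank 0. Corank 2; j^3 = s^2*t has shape L^2 M (L != M), so D-series; mu = 5 gives D_5. The Hessian of g at 0 has rank 0. Corank 2; j^3 = t*(s - t)^2 has shape L^2 M (L != M), so D-series; mu = 5 gives D_5. Both have type D_5, hence right-equivalent.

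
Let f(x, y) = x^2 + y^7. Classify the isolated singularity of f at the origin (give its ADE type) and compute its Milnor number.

The Hessian of f at 0 has rank 1. Corank 1: A-series; mu = 6 gives A_6.

Type A_{6}, Milnor number mu = 6.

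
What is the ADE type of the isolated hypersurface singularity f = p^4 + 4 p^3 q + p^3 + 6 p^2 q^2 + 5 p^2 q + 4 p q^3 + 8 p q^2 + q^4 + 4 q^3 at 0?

D5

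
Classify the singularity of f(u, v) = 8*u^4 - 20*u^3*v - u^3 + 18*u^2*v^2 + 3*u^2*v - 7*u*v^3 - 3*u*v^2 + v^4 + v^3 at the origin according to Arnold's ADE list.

E_{7}

The Hessian of f at 0 has rank 0. Corank 2; j^3 = -(u - v)^3 is a perfect cube, so E-series; the 4-jet and mu = 7 give E_7.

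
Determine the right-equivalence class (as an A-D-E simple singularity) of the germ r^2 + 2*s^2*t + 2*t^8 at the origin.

The Hessian of f at 0 has rank 1. Corank 2; j^3 = 2*s^2*t has shape L^2 M (L != M), so D-series; mu = 9 gives D_9.

D_{9}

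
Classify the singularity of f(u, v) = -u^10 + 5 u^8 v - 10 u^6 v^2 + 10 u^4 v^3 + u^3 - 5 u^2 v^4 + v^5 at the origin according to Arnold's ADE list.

The Hessian of f at 0 has rank 0. Corank 2; j^3 = u^3 is a perfect cube, so E-series; the 5-jet and mu = 8 give E_8.

E8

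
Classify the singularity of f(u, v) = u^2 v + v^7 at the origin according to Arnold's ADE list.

The Hessian of f at 0 has rank 0. Corank 2; j^3 = u^2*v has shape L^2 M (L != M), so D-series; mu = 8 gives D_8.

D_{8}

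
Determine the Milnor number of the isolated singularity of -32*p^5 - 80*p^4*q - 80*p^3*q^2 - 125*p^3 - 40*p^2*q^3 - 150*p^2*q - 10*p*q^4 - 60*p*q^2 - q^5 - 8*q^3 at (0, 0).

8

The Hessian of f at 0 is [[0, 0], [0, 0]] with rank 0, so corank 2. A Groebner basis of the Jacobian ideal J(f) in C{p,q} is {q^5, p*q^3 + 17*q^4/40, p^2 + 4*p*q/5 + 4*q^2/25}; counting standard monomials gives mu = 8. Corank 2; j^3 = -(5*p + 2*q)^3 is a perfect cube, so E-series; the 5-jet and mu = 8 give E_8.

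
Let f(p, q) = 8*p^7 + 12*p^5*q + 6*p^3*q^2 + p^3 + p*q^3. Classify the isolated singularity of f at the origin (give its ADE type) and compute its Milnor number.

Type E7, Milnor number mu = 7.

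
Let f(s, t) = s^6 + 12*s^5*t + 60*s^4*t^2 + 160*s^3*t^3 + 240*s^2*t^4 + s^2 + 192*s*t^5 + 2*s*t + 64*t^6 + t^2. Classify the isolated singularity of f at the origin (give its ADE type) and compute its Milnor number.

Type A5, Milnor number mu = 5.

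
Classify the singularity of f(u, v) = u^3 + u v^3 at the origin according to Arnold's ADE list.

E7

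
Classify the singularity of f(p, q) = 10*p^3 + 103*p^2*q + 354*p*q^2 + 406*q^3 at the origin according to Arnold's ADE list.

D4

The Hessian of f at 0 has rank 0. Corank 2; j^3 = (2*p + 7*q)*(5*p^2 + 34*p*q + 58*q^2) splits into three distinct lines over C (the quadratic factor has nonzero discriminant), so D_4.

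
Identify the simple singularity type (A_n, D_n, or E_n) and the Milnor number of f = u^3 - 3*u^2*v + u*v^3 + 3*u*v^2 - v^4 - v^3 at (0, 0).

Type E_{7}, Milnor number mu = 7.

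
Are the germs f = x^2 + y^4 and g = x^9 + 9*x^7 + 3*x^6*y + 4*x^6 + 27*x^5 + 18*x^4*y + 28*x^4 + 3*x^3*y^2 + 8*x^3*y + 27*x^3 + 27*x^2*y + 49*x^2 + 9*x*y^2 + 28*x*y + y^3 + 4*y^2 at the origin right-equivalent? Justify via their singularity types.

The Hessian of f at 0 has rank 1. Corank 1: A-series; mu = 3 gives A_3. The Hessian of g at 0 has rank 1. Corank 1: A-series; mu = 2 gives A_2. f is A_3 but g is A_2, hence not right-equivalent.

No.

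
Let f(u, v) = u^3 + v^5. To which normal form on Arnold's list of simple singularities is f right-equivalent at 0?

The Hessian of f at 0 has rank 0. Corank 2; j^3 = u^3 is a perfect cube, so E-series; the 5-jet and mu = 8 give E_8.

E_{8}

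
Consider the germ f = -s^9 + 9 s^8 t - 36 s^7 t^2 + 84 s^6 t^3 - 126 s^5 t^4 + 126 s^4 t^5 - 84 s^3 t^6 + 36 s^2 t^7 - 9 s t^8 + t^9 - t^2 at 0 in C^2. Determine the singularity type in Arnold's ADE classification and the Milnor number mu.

Type A_{8}, Milnor number mu = 8.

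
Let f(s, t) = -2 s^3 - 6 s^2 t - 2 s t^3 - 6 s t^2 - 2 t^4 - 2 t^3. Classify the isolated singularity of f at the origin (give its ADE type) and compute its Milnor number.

The Hessian of f at 0 is [[0, 0], [0, 0]] with rank 0, so corank 2. A Groebner basis of the Jacobian ideal J(f) in C{s,t} is {s^3 + 3*s^2*t + 6*s^2 + 12*s*t + 6*t^2, -3*s^2 + s*t^2 - 6*s*t - 3*t^2, 3*s^2 + 6*s*t + t^3 + 3*t^2}; counting standard monomials gives mu = 7. Corank 2; j^3 = -2*(s + t)^3 is a perfect cube, so E-series; the 4-jet and mu = 7 give E_7.

Type E7, Milnor number mu = 7.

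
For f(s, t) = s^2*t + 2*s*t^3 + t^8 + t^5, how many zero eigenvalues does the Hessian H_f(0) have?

2

The Hessian at 0 is [[0, 0], [0, 0]] of rank 0; hence corank 2.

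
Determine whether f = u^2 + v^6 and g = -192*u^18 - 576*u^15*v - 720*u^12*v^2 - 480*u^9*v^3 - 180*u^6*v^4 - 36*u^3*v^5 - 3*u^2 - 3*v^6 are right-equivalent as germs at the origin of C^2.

Yes.

The Hessian of f at 0 is [[2, 0], [0, 0]] with rank 1, so corank 1. A Groebner basis of the Jacobian ideal J(f) in C{u,v} is {v^5, u}; counting standard monomials gives mu = 5. Corank 1: A-series; mu = 5 gives A_5. The Hessian of g at 0 is [[-6, 0], [0, 0]] with rank 1, so corank 1. A Groebner basis of the Jacobian ideal J(g) in C{u,v} is {v^5, u}; counting standard monomials gives mu = 5. Corank 1: A-series; mu = 5 gives A_5. Both have type A_5, hence right-equivalent.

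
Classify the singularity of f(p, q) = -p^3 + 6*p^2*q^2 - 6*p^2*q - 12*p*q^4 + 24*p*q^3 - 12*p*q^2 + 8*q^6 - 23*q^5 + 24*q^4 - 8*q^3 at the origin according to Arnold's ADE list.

The Hessian of f at 0 is [[0, 0], [0, 0]] with rank 0, so corank 2. A Groebner basis of the Jacobian ideal J(f) in C{p,q} is {q^4, p^3 + 6*p^2*q + 3*p^2 + 12*p*q - 16*q^3 + 12*q^2, -p^2/4 + p*q^2 - p*q + 2*q^3 - q^2}; counting standard monomials gives mu = 8. Corank 2; j^3 = -(p + 2*q)^3 is a perfect cube, so E-series; the 5-jet and mu = 8 give E_8.

E_{8}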